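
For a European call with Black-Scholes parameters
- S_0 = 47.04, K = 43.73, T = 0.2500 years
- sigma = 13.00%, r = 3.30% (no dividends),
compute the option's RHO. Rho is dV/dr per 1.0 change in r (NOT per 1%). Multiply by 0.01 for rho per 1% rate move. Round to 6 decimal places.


d1 = 1.2819452025; d2 = 1.2169452025
phi(d1) = 0.1754098077; exp(-qT) = 1.0000000000; exp(-rT) = 0.9917839379
N(d2) = 0.8881874672
Rho = K*T*exp(-rT)*N(d2) = 43.7300 * 0.2500 * 0.9917839379 * 0.8881874672 = 9.630331

Answer: Rho = 9.630331


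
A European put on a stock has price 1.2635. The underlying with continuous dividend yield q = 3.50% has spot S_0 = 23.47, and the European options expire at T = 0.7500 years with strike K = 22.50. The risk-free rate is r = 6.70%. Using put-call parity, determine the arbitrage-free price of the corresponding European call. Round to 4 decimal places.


Put-call parity: C - P = S_0 * exp(-qT) - K * exp(-rT).
S_0 * exp(-qT) = 23.4700 * 0.97409154 = 22.86192836
K * exp(-rT) = 22.5000 * 0.95099165 = 21.39731205
C = P + S*exp(-qT) - K*exp(-rT)
C = 1.2635 + 22.86192836 - 21.39731205 = 2.7281

Answer: Call price = 2.7281


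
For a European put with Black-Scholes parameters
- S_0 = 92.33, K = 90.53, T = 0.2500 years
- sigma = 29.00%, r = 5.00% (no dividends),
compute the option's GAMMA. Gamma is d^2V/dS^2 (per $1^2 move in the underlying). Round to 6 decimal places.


Answer: Gamma = 0.028534

Derivation:
d1 = 0.2944850227; d2 = 0.1494850227
phi(d1) = 0.3820135318; exp(-qT) = 1.0000000000; exp(-rT) = 0.9875778005
Gamma = exp(-qT) * phi(d1) / (S * sigma * sqrt(T)) = 1.0000000000 * 0.3820135318 / (92.3300 * 0.2900 * 0.5000000000) = 0.028534


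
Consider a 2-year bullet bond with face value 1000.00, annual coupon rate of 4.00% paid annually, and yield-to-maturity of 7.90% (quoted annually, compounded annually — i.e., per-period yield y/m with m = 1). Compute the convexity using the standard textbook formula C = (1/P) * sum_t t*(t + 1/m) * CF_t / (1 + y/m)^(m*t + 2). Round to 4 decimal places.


Coupon per period c = face * coupon_rate / m = 40.000000
Periods per year m = 1; per-period yield y/m = 0.079000
Number of cashflows N = 2
Cashflows (t years, CF_t, discount factor 1/(1+y/m)^(m*t), PV):
  t = 1.0000: CF_t = 40.000000, DF = 0.926784, PV = 37.071362
  t = 2.0000: CF_t = 1040.000000, DF = 0.858929, PV = 893.285840
Price P = sum_t PV_t = 930.357203
Convexity numerator sum_t t*(t + 1/m) * CF_t / (1+y/m)^(m*t + 2):
  t = 1.0000: term = 63.683314
  t = 2.0000: term = 4603.613034
Convexity = (1/P) * sum = 4667.296347 / 930.357203 = 5.016671

Answer: Convexity = 5.0167


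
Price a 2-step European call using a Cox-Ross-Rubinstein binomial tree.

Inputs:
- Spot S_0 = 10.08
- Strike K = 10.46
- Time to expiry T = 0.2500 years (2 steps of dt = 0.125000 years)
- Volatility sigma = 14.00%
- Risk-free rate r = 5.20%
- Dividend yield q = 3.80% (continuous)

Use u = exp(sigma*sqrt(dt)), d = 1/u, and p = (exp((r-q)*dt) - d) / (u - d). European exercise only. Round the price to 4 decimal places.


Answer: Price = V(0,0) = 0.1686

Derivation:
dt = T/N = 0.125000
u = exp(sigma*sqrt(dt)) = 1.050743; d = 1/u = 0.951708
p = (exp((r-q)*dt) - d) / (u - d) = 0.505314
Discount per step: exp(-r*dt) = 0.993521
Stock lattice S(k, i) with i counting down-moves:
  k=0: S(0,0) = 10.0800
  k=1: S(1,0) = 10.5915; S(1,1) = 9.5932
  k=2: S(2,0) = 11.1289; S(2,1) = 10.0800; S(2,2) = 9.1299
Terminal payoffs V(N, i) = max(S_T - K, 0):
  V(2,0) = 0.668932; V(2,1) = 0.000000; V(2,2) = 0.000000
Backward induction: V(k, i) = exp(-r*dt) * [p * V(k+1, i) + (1-p) * V(k+1, i+1)].
  V(1,0) = exp(-r*dt) * [p*0.668932 + (1-p)*0.000000] = 0.335831
  V(1,1) = exp(-r*dt) * [p*0.000000 + (1-p)*0.000000] = 0.000000
  V(0,0) = exp(-r*dt) * [p*0.335831 + (1-p)*0.000000] = 0.168601


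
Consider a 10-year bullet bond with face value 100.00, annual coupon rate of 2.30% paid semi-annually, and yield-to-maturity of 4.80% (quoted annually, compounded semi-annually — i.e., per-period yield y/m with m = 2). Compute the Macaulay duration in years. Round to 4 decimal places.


Coupon per period c = face * coupon_rate / m = 1.150000
Periods per year m = 2; per-period yield y/m = 0.024000
Number of cashflows N = 20
Cashflows (t years, CF_t, discount factor 1/(1+y/m)^(m*t), PV):
  t = 0.5000: CF_t = 1.150000, DF = 0.976562, PV = 1.123047
  t = 1.0000: CF_t = 1.150000, DF = 0.953674, PV = 1.096725
  t = 1.5000: CF_t = 1.150000, DF = 0.931323, PV = 1.071021
  t = 2.0000: CF_t = 1.150000, DF = 0.909495, PV = 1.045919
  t = 2.5000: CF_t = 1.150000, DF = 0.888178, PV = 1.021405
  t = 3.0000: CF_t = 1.150000, DF = 0.867362, PV = 0.997466
  t = 3.5000: CF_t = 1.150000, DF = 0.847033, PV = 0.974088
  t = 4.0000: CF_t = 1.150000, DF = 0.827181, PV = 0.951258
  t = 4.5000: CF_t = 1.150000, DF = 0.807794, PV = 0.928963
  t = 5.0000: CF_t = 1.150000, DF = 0.788861, PV = 0.907190
  t = 5.5000: CF_t = 1.150000, DF = 0.770372, PV = 0.885928
  t = 6.0000: CF_t = 1.150000, DF = 0.752316, PV = 0.865164
  t = 6.5000: CF_t = 1.150000, DF = 0.734684, PV = 0.844887
  t = 7.0000: CF_t = 1.150000, DF = 0.717465, PV = 0.825085
  t = 7.5000: CF_t = 1.150000, DF = 0.700649, PV = 0.805747
  t = 8.0000: CF_t = 1.150000, DF = 0.684228, PV = 0.786862
  t = 8.5000: CF_t = 1.150000, DF = 0.668191, PV = 0.768420
  t = 9.0000: CF_t = 1.150000, DF = 0.652530, PV = 0.750410
  t = 9.5000: CF_t = 1.150000, DF = 0.637237, PV = 0.732822
  t = 10.0000: CF_t = 101.150000, DF = 0.622302, PV = 62.945800
Price P = sum_t PV_t = 80.328205
Macaulay numerator sum_t t * PV_t:
  t * PV_t at t = 0.5000: 0.561523
  t * PV_t at t = 1.0000: 1.096725
  t * PV_t at t = 1.5000: 1.606531
  t * PV_t at t = 2.0000: 2.091838
  t * PV_t at t = 2.5000: 2.553513
  t * PV_t at t = 3.0000: 2.992398
  t * PV_t at t = 3.5000: 3.409308
  t * PV_t at t = 4.0000: 3.805031
  t * PV_t at t = 4.5000: 4.180332
  t * PV_t at t = 5.0000: 4.535950
  t * PV_t at t = 5.5000: 4.872603
  t * PV_t at t = 6.0000: 5.190983
  t * PV_t at t = 6.5000: 5.491763
  t * PV_t at t = 7.0000: 5.775592
  t * PV_t at t = 7.5000: 6.043100
  t * PV_t at t = 8.0000: 6.294895
  t * PV_t at t = 8.5000: 6.531569
  t * PV_t at t = 9.0000: 6.753690
  t * PV_t at t = 9.5000: 6.961812
  t * PV_t at t = 10.0000: 629.457995
Macaulay duration D = (sum_t t * PV_t) / P = 710.207151 / 80.328205 = 8.841317

Answer: Macaulay duration = 8.8413 years


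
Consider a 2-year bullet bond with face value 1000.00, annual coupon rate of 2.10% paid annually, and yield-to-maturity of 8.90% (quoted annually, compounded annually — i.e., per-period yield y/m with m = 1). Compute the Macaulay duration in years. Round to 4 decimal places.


Coupon per period c = face * coupon_rate / m = 21.000000
Periods per year m = 1; per-period yield y/m = 0.089000
Number of cashflows N = 2
Cashflows (t years, CF_t, discount factor 1/(1+y/m)^(m*t), PV):
  t = 1.0000: CF_t = 21.000000, DF = 0.918274, PV = 19.283747
  t = 2.0000: CF_t = 1021.000000, DF = 0.843226, PV = 860.934244
Price P = sum_t PV_t = 880.217991
Macaulay numerator sum_t t * PV_t:
  t * PV_t at t = 1.0000: 19.283747
  t * PV_t at t = 2.0000: 1721.868489
Macaulay duration D = (sum_t t * PV_t) / P = 1741.152235 / 880.217991 = 1.978092

Answer: Macaulay duration = 1.9781 years


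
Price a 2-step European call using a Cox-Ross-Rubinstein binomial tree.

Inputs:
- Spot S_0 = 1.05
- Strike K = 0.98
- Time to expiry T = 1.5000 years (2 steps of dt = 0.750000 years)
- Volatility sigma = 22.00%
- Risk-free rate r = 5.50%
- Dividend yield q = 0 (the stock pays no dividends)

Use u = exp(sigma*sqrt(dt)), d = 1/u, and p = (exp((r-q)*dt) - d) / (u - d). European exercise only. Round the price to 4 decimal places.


dt = T/N = 0.750000
u = exp(sigma*sqrt(dt)) = 1.209885; d = 1/u = 0.826525
p = (exp((r-q)*dt) - d) / (u - d) = 0.562363
Discount per step: exp(-r*dt) = 0.959589
Stock lattice S(k, i) with i counting down-moves:
  k=0: S(0,0) = 1.0500
  k=1: S(1,0) = 1.2704; S(1,1) = 0.8679
  k=2: S(2,0) = 1.5370; S(2,1) = 1.0500; S(2,2) = 0.7173
Terminal payoffs V(N, i) = max(S_T - K, 0):
  V(2,0) = 0.557014; V(2,1) = 0.070000; V(2,2) = 0.000000
Backward induction: V(k, i) = exp(-r*dt) * [p * V(k+1, i) + (1-p) * V(k+1, i+1)].
  V(1,0) = exp(-r*dt) * [p*0.557014 + (1-p)*0.070000] = 0.329982
  V(1,1) = exp(-r*dt) * [p*0.070000 + (1-p)*0.000000] = 0.037775
  V(0,0) = exp(-r*dt) * [p*0.329982 + (1-p)*0.037775] = 0.193934

Answer: Price = V(0,0) = 0.1939


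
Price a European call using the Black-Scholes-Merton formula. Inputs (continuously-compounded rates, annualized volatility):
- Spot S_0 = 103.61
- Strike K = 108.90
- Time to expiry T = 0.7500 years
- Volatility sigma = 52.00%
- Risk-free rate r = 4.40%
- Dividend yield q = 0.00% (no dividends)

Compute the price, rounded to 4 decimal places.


d1 = (ln(S/K) + (r - q + 0.5*sigma^2) * T) / (sigma * sqrt(T)) = 0.18786938
d2 = d1 - sigma * sqrt(T) = -0.26246383
exp(-rT) = 0.96753856; exp(-qT) = 1.00000000
C = S_0 * exp(-qT) * N(d1) - K * exp(-rT) * N(d2)
N(d1) = 0.57451048; N(d2) = 0.39648193
C = 103.6100 * 1.00000000 * 0.57451048 - 108.9000 * 0.96753856 * 0.39648193 = 17.7497

Answer: Price = 17.7497


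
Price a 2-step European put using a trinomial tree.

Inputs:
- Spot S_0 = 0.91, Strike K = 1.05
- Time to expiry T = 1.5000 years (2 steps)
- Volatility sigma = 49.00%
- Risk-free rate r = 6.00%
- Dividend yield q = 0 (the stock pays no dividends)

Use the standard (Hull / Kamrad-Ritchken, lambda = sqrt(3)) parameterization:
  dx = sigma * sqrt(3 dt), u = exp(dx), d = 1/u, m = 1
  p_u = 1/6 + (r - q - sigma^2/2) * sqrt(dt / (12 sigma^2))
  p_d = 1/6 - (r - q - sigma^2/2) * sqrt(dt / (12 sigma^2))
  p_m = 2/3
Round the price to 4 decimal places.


Answer: Price = V(0,0) = 0.2412

Derivation:
dt = T/N = 0.750000; dx = sigma*sqrt(3*dt) = 0.735000
u = exp(dx) = 2.085482; d = 1/u = 0.479505
p_u = 0.136029, p_m = 0.666667, p_d = 0.197304
Discount per step: exp(-r*dt) = 0.955997
Stock lattice S(k, j) with j the centered position index:
  k=0: S(0,+0) = 0.9100
  k=1: S(1,-1) = 0.4363; S(1,+0) = 0.9100; S(1,+1) = 1.8978
  k=2: S(2,-2) = 0.2092; S(2,-1) = 0.4363; S(2,+0) = 0.9100; S(2,+1) = 1.8978; S(2,+2) = 3.9578
Terminal payoffs V(N, j) = max(K - S_T, 0):
  V(2,-2) = 0.840768; V(2,-1) = 0.613650; V(2,+0) = 0.140000; V(2,+1) = 0.000000; V(2,+2) = 0.000000
Backward induction: V(k, j) = exp(-r*dt) * [p_u * V(k+1, j+1) + p_m * V(k+1, j) + p_d * V(k+1, j-1)]
  V(1,-1) = exp(-r*dt) * [p_u*0.140000 + p_m*0.613650 + p_d*0.840768] = 0.567892
  V(1,+0) = exp(-r*dt) * [p_u*0.000000 + p_m*0.140000 + p_d*0.613650] = 0.204975
  V(1,+1) = exp(-r*dt) * [p_u*0.000000 + p_m*0.000000 + p_d*0.140000] = 0.026407
  V(0,+0) = exp(-r*dt) * [p_u*0.026407 + p_m*0.204975 + p_d*0.567892] = 0.241188


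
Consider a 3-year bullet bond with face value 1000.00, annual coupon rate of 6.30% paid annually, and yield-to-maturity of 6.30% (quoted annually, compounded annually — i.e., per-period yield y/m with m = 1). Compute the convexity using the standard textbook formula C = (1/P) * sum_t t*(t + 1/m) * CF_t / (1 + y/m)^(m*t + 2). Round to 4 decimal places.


Answer: Convexity = 9.7992

Derivation:
Coupon per period c = face * coupon_rate / m = 63.000000
Periods per year m = 1; per-period yield y/m = 0.063000
Number of cashflows N = 3
Cashflows (t years, CF_t, discount factor 1/(1+y/m)^(m*t), PV):
  t = 1.0000: CF_t = 63.000000, DF = 0.940734, PV = 59.266228
  t = 2.0000: CF_t = 63.000000, DF = 0.884980, PV = 55.753742
  t = 3.0000: CF_t = 1063.000000, DF = 0.832531, PV = 884.980030
Price P = sum_t PV_t = 1000.000000
Convexity numerator sum_t t*(t + 1/m) * CF_t / (1+y/m)^(m*t + 2):
  t = 1.0000: term = 104.898856
  t = 2.0000: term = 296.045689
  t = 3.0000: term = 9398.275851
Convexity = (1/P) * sum = 9799.220396 / 1000.000000 = 9.799220


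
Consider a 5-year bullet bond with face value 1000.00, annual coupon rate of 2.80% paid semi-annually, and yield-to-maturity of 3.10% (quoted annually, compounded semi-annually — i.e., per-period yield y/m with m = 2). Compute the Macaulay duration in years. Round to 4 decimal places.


Answer: Macaulay duration = 4.6979 years

Derivation:
Coupon per period c = face * coupon_rate / m = 14.000000
Periods per year m = 2; per-period yield y/m = 0.015500
Number of cashflows N = 10
Cashflows (t years, CF_t, discount factor 1/(1+y/m)^(m*t), PV):
  t = 0.5000: CF_t = 14.000000, DF = 0.984737, PV = 13.786312
  t = 1.0000: CF_t = 14.000000, DF = 0.969706, PV = 13.575886
  t = 1.5000: CF_t = 14.000000, DF = 0.954905, PV = 13.368672
  t = 2.0000: CF_t = 14.000000, DF = 0.940330, PV = 13.164620
  t = 2.5000: CF_t = 14.000000, DF = 0.925977, PV = 12.963683
  t = 3.0000: CF_t = 14.000000, DF = 0.911844, PV = 12.765813
  t = 3.5000: CF_t = 14.000000, DF = 0.897926, PV = 12.570963
  t = 4.0000: CF_t = 14.000000, DF = 0.884220, PV = 12.379087
  t = 4.5000: CF_t = 14.000000, DF = 0.870724, PV = 12.190140
  t = 5.0000: CF_t = 1014.000000, DF = 0.857434, PV = 869.438120
Price P = sum_t PV_t = 986.203295
Macaulay numerator sum_t t * PV_t:
  t * PV_t at t = 0.5000: 6.893156
  t * PV_t at t = 1.0000: 13.575886
  t * PV_t at t = 1.5000: 20.053007
  t * PV_t at t = 2.0000: 26.329240
  t * PV_t at t = 2.5000: 32.409207
  t * PV_t at t = 3.0000: 38.297438
  t * PV_t at t = 3.5000: 43.998370
  t * PV_t at t = 4.0000: 49.516348
  t * PV_t at t = 4.5000: 54.855629
  t * PV_t at t = 5.0000: 4347.190599
Macaulay duration D = (sum_t t * PV_t) / P = 4633.118880 / 986.203295 = 4.697935


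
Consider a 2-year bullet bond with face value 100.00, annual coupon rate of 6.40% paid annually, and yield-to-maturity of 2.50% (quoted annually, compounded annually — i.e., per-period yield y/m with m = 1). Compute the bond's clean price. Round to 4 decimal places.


Answer: Price = 107.5170

Derivation:
Coupon per period c = face * coupon_rate / m = 6.400000
Periods per year m = 1; per-period yield y/m = 0.025000
Number of cashflows N = 2
Cashflows (t years, CF_t, discount factor 1/(1+y/m)^(m*t), PV):
  t = 1.0000: CF_t = 6.400000, DF = 0.975610, PV = 6.243902
  t = 2.0000: CF_t = 106.400000, DF = 0.951814, PV = 101.273052
Price P = sum_t PV_t = 107.516954


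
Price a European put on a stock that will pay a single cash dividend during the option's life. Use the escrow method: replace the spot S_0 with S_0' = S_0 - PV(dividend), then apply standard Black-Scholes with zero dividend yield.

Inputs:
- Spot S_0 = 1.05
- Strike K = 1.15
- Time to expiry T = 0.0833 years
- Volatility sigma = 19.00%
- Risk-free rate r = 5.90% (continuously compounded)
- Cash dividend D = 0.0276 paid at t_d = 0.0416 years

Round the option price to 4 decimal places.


Answer: Price = 0.1223

Derivation:
PV(D) = D * exp(-r * t_d) = 0.0276 * 0.99754861 = 0.02753234
S_0' = S_0 - PV(D) = 1.0500 - 0.02753234 = 1.02246766
d1 = (ln(S_0'/K) + (r + sigma^2/2)*T) / (sigma*sqrt(T)) = -2.02644348
d2 = d1 - sigma*sqrt(T) = -2.08128079
exp(-rT) = 0.99509736
N(-d1) = 0.97864032; N(-d2) = 0.98129589
P = K * exp(-rT) * N(-d2) - S_0' * N(-d1) = 1.1500 * 0.99509736 * 0.98129589 - 1.02246766 * 0.97864032 = 0.1223


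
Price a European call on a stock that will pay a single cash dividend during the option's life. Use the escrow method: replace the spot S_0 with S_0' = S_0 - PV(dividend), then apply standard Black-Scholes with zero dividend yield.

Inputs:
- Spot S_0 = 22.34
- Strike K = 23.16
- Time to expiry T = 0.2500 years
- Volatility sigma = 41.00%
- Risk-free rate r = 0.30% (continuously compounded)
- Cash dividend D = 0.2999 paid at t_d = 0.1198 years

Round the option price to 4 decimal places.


Answer: Price = 1.3450

Derivation:
PV(D) = D * exp(-r * t_d) = 0.2999 * 0.99964066 = 0.29979224
S_0' = S_0 - PV(D) = 22.3400 - 0.29979224 = 22.04020776
d1 = (ln(S_0'/K) + (r + sigma^2/2)*T) / (sigma*sqrt(T)) = -0.13558898
d2 = d1 - sigma*sqrt(T) = -0.34058898
exp(-rT) = 0.99925028
N(d1) = 0.44607311; N(d2) = 0.36670651
C = S_0' * N(d1) - K * exp(-rT) * N(d2) = 22.04020776 * 0.44607311 - 23.1600 * 0.99925028 * 0.36670651 = 1.3450


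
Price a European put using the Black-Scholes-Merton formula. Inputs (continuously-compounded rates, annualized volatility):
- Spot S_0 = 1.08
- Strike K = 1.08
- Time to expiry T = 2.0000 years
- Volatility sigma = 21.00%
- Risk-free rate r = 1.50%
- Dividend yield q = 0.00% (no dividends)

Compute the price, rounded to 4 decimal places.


d1 = (ln(S/K) + (r - q + 0.5*sigma^2) * T) / (sigma * sqrt(T)) = 0.24950768
d2 = d1 - sigma * sqrt(T) = -0.04747717
exp(-rT) = 0.97044553; exp(-qT) = 1.00000000
P = K * exp(-rT) * N(-d2) - S_0 * exp(-qT) * N(-d1)
N(-d1) = 0.40148405; N(-d2) = 0.51893354
P = 1.0800 * 0.97044553 * 0.51893354 - 1.0800 * 1.00000000 * 0.40148405 = 0.1103

Answer: Price = 0.1103


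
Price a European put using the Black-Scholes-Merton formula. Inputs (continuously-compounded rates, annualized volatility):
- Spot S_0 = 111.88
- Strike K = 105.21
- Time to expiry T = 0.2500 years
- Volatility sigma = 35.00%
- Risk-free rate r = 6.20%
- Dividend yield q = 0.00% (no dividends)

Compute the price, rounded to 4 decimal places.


Answer: Price = 4.0807

Derivation:
d1 = (ln(S/K) + (r - q + 0.5*sigma^2) * T) / (sigma * sqrt(T)) = 0.52732009
d2 = d1 - sigma * sqrt(T) = 0.35232009
exp(-rT) = 0.98461951; exp(-qT) = 1.00000000
P = K * exp(-rT) * N(-d2) - S_0 * exp(-qT) * N(-d1)
N(-d1) = 0.29898566; N(-d2) = 0.36229911
P = 105.2100 * 0.98461951 * 0.36229911 - 111.8800 * 1.00000000 * 0.29898566 = 4.0807


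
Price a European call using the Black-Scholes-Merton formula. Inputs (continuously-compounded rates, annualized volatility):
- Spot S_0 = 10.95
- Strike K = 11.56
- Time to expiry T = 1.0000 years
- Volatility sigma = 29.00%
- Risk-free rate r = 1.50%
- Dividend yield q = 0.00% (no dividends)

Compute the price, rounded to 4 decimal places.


d1 = (ln(S/K) + (r - q + 0.5*sigma^2) * T) / (sigma * sqrt(T)) = 0.00978825
d2 = d1 - sigma * sqrt(T) = -0.28021175
exp(-rT) = 0.98511194; exp(-qT) = 1.00000000
C = S_0 * exp(-qT) * N(d1) - K * exp(-rT) * N(d2)
N(d1) = 0.50390489; N(d2) = 0.38965753
C = 10.9500 * 1.00000000 * 0.50390489 - 11.5600 * 0.98511194 * 0.38965753 = 1.0804

Answer: Price = 1.0804


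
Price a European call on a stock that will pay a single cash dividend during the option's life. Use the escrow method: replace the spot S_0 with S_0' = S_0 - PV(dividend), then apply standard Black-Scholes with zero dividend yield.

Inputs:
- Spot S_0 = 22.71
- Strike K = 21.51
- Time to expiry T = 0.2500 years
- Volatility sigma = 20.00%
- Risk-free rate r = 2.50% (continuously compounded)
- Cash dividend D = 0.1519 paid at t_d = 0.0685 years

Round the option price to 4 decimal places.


PV(D) = D * exp(-r * t_d) = 0.1519 * 0.99828897 = 0.15164009
S_0' = S_0 - PV(D) = 22.7100 - 0.15164009 = 22.55835991
d1 = (ln(S_0'/K) + (r + sigma^2/2)*T) / (sigma*sqrt(T)) = 0.58837782
d2 = d1 - sigma*sqrt(T) = 0.48837782
exp(-rT) = 0.99376949
N(d1) = 0.72186064; N(d2) = 0.68735887
C = S_0' * N(d1) - K * exp(-rT) * N(d2) = 22.55835991 * 0.72186064 - 21.5100 * 0.99376949 * 0.68735887 = 1.5910

Answer: Price = 1.5910


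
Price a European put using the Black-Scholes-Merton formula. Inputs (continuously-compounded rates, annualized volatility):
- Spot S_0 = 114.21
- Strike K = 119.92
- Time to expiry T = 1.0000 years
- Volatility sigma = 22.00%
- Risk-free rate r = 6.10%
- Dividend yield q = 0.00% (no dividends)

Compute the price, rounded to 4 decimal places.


d1 = (ln(S/K) + (r - q + 0.5*sigma^2) * T) / (sigma * sqrt(T)) = 0.16551821
d2 = d1 - sigma * sqrt(T) = -0.05448179
exp(-rT) = 0.94082324; exp(-qT) = 1.00000000
P = K * exp(-rT) * N(-d2) - S_0 * exp(-qT) * N(-d1)
N(-d1) = 0.43426806; N(-d2) = 0.52172434
P = 119.9200 * 0.94082324 * 0.52172434 - 114.2100 * 1.00000000 * 0.43426806 = 9.2650

Answer: Price = 9.2650


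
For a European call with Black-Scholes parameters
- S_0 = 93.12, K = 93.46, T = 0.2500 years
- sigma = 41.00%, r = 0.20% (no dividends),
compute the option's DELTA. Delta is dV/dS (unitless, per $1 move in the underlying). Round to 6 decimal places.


d1 = 0.0871607157; d2 = -0.1178392843
phi(d1) = 0.3974297745; exp(-qT) = 1.0000000000; exp(-rT) = 0.9995001250
N(d1) = 0.5347281176
Delta = exp(-qT) * N(d1) = 1.0000000000 * 0.5347281176 = 0.534728

Answer: Delta = 0.534728


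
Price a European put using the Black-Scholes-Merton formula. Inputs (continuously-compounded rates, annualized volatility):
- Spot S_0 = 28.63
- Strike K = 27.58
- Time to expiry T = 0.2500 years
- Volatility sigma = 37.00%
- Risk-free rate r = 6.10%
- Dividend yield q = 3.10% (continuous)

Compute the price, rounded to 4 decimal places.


d1 = (ln(S/K) + (r - q + 0.5*sigma^2) * T) / (sigma * sqrt(T)) = 0.33500944
d2 = d1 - sigma * sqrt(T) = 0.15000944
exp(-rT) = 0.98486569; exp(-qT) = 0.99227995
P = K * exp(-rT) * N(-d2) - S_0 * exp(-qT) * N(-d1)
N(-d1) = 0.36880898; N(-d2) = 0.44037858
P = 27.5800 * 0.98486569 * 0.44037858 - 28.6300 * 0.99227995 * 0.36880898 = 1.4843

Answer: Price = 1.4843


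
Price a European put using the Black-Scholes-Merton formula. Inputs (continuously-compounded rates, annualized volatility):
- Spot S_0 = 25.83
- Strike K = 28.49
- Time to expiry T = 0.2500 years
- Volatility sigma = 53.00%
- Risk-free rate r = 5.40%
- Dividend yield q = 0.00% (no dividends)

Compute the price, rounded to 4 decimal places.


d1 = (ln(S/K) + (r - q + 0.5*sigma^2) * T) / (sigma * sqrt(T)) = -0.18643034
d2 = d1 - sigma * sqrt(T) = -0.45143034
exp(-rT) = 0.98659072; exp(-qT) = 1.00000000
P = K * exp(-rT) * N(-d2) - S_0 * exp(-qT) * N(-d1)
N(-d1) = 0.57394635; N(-d2) = 0.67416029
P = 28.4900 * 0.98659072 * 0.67416029 - 25.8300 * 1.00000000 * 0.57394635 = 4.1242

Answer: Price = 4.1242


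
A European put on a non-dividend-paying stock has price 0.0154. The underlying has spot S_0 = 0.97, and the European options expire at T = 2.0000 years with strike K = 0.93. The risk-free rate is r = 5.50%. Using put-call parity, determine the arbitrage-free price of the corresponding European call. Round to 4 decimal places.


Answer: Call price = 0.1523

Derivation:
Put-call parity: C - P = S_0 * exp(-qT) - K * exp(-rT).
S_0 * exp(-qT) = 0.9700 * 1.00000000 = 0.97000000
K * exp(-rT) = 0.9300 * 0.89583414 = 0.83312575
C = P + S*exp(-qT) - K*exp(-rT)
C = 0.0154 + 0.97000000 - 0.83312575 = 0.1523


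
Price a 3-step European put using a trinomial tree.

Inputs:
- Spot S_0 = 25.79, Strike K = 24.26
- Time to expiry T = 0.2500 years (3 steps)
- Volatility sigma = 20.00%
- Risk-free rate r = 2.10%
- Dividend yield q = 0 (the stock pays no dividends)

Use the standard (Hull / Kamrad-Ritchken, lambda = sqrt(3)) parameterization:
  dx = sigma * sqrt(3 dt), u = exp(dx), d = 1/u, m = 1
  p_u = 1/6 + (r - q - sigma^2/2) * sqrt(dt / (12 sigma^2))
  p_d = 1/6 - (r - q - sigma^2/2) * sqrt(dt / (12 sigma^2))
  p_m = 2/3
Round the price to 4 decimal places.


Answer: Price = V(0,0) = 0.4130

Derivation:
dt = T/N = 0.083333; dx = sigma*sqrt(3*dt) = 0.100000
u = exp(dx) = 1.105171; d = 1/u = 0.904837
p_u = 0.167083, p_m = 0.666667, p_d = 0.166250
Discount per step: exp(-r*dt) = 0.998252
Stock lattice S(k, j) with j the centered position index:
  k=0: S(0,+0) = 25.7900
  k=1: S(1,-1) = 23.3358; S(1,+0) = 25.7900; S(1,+1) = 28.5024
  k=2: S(2,-2) = 21.1151; S(2,-1) = 23.3358; S(2,+0) = 25.7900; S(2,+1) = 28.5024; S(2,+2) = 31.5000
  k=3: S(3,-3) = 19.1057; S(3,-2) = 21.1151; S(3,-1) = 23.3358; S(3,+0) = 25.7900; S(3,+1) = 28.5024; S(3,+2) = 31.5000; S(3,+3) = 34.8129
Terminal payoffs V(N, j) = max(K - S_T, 0):
  V(3,-3) = 5.154298; V(3,-2) = 3.144934; V(3,-1) = 0.924243; V(3,+0) = 0.000000; V(3,+1) = 0.000000; V(3,+2) = 0.000000; V(3,+3) = 0.000000
Backward induction: V(k, j) = exp(-r*dt) * [p_u * V(k+1, j+1) + p_m * V(k+1, j) + p_d * V(k+1, j-1)]
  V(2,-2) = exp(-r*dt) * [p_u*0.924243 + p_m*3.144934 + p_d*5.154298] = 3.102516
  V(2,-1) = exp(-r*dt) * [p_u*0.000000 + p_m*0.924243 + p_d*3.144934] = 1.137016
  V(2,+0) = exp(-r*dt) * [p_u*0.000000 + p_m*0.000000 + p_d*0.924243] = 0.153387
  V(2,+1) = exp(-r*dt) * [p_u*0.000000 + p_m*0.000000 + p_d*0.000000] = 0.000000
  V(2,+2) = exp(-r*dt) * [p_u*0.000000 + p_m*0.000000 + p_d*0.000000] = 0.000000
  V(1,-1) = exp(-r*dt) * [p_u*0.153387 + p_m*1.137016 + p_d*3.102516] = 1.297160
  V(1,+0) = exp(-r*dt) * [p_u*0.000000 + p_m*0.153387 + p_d*1.137016] = 0.290777
  V(1,+1) = exp(-r*dt) * [p_u*0.000000 + p_m*0.000000 + p_d*0.153387] = 0.025456
  V(0,+0) = exp(-r*dt) * [p_u*0.025456 + p_m*0.290777 + p_d*1.297160] = 0.413034


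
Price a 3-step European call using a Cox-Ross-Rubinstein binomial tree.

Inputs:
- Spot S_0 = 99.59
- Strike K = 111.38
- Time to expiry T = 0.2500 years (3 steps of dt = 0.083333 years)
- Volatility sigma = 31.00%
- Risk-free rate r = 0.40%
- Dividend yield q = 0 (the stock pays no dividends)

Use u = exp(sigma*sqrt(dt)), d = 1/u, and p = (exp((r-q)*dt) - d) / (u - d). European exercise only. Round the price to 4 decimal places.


dt = T/N = 0.083333
u = exp(sigma*sqrt(dt)) = 1.093616; d = 1/u = 0.914398
p = (exp((r-q)*dt) - d) / (u - d) = 0.479503
Discount per step: exp(-r*dt) = 0.999667
Stock lattice S(k, i) with i counting down-moves:
  k=0: S(0,0) = 99.5900
  k=1: S(1,0) = 108.9132; S(1,1) = 91.0649
  k=2: S(2,0) = 119.1092; S(2,1) = 99.5900; S(2,2) = 83.2696
  k=3: S(3,0) = 130.2596; S(3,1) = 108.9132; S(3,2) = 91.0649; S(3,3) = 76.1415
Terminal payoffs V(N, i) = max(S_T - K, 0):
  V(3,0) = 18.879633; V(3,1) = 0.000000; V(3,2) = 0.000000; V(3,3) = 0.000000
Backward induction: V(k, i) = exp(-r*dt) * [p * V(k+1, i) + (1-p) * V(k+1, i+1)].
  V(2,0) = exp(-r*dt) * [p*18.879633 + (1-p)*0.000000] = 9.049820
  V(2,1) = exp(-r*dt) * [p*0.000000 + (1-p)*0.000000] = 0.000000
  V(2,2) = exp(-r*dt) * [p*0.000000 + (1-p)*0.000000] = 0.000000
  V(1,0) = exp(-r*dt) * [p*9.049820 + (1-p)*0.000000] = 4.337968
  V(1,1) = exp(-r*dt) * [p*0.000000 + (1-p)*0.000000] = 0.000000
  V(0,0) = exp(-r*dt) * [p*4.337968 + (1-p)*0.000000] = 2.079375

Answer: Price = V(0,0) = 2.0794


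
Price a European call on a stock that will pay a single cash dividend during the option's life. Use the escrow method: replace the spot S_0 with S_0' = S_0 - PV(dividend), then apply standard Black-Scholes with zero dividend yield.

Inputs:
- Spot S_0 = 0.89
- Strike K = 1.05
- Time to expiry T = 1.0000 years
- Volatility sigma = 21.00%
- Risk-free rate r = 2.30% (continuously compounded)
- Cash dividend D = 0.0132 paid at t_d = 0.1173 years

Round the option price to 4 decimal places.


Answer: Price = 0.0261

Derivation:
PV(D) = D * exp(-r * t_d) = 0.0132 * 0.99730574 = 0.01316444
S_0' = S_0 - PV(D) = 0.8900 - 0.01316444 = 0.87683556
d1 = (ln(S_0'/K) + (r + sigma^2/2)*T) / (sigma*sqrt(T)) = -0.64369508
d2 = d1 - sigma*sqrt(T) = -0.85369508
exp(-rT) = 0.97726248
N(d1) = 0.25988659; N(d2) = 0.19663698
C = S_0' * N(d1) - K * exp(-rT) * N(d2) = 0.87683556 * 0.25988659 - 1.0500 * 0.97726248 * 0.19663698 = 0.0261


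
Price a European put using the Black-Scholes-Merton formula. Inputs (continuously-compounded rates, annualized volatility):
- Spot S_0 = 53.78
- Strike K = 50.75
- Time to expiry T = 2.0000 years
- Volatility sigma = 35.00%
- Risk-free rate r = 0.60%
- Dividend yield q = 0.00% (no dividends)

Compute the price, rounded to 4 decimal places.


d1 = (ln(S/K) + (r - q + 0.5*sigma^2) * T) / (sigma * sqrt(T)) = 0.38888859
d2 = d1 - sigma * sqrt(T) = -0.10608615
exp(-rT) = 0.98807171; exp(-qT) = 1.00000000
P = K * exp(-rT) * N(-d2) - S_0 * exp(-qT) * N(-d1)
N(-d1) = 0.34867928; N(-d2) = 0.54224300
P = 50.7500 * 0.98807171 * 0.54224300 - 53.7800 * 1.00000000 * 0.34867928 = 8.4386

Answer: Price = 8.4386


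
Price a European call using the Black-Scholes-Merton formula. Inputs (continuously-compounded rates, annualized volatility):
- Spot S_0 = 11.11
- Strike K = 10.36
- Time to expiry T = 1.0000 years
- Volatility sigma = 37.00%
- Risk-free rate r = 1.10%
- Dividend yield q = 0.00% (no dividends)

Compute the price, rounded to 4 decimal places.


Answer: Price = 2.0358

Derivation:
d1 = (ln(S/K) + (r - q + 0.5*sigma^2) * T) / (sigma * sqrt(T)) = 0.40363072
d2 = d1 - sigma * sqrt(T) = 0.03363072
exp(-rT) = 0.98906028; exp(-qT) = 1.00000000
C = S_0 * exp(-qT) * N(d1) - K * exp(-rT) * N(d2)
N(d1) = 0.65675785; N(d2) = 0.51341419
C = 11.1100 * 1.00000000 * 0.65675785 - 10.3600 * 0.98906028 * 0.51341419 = 2.0358


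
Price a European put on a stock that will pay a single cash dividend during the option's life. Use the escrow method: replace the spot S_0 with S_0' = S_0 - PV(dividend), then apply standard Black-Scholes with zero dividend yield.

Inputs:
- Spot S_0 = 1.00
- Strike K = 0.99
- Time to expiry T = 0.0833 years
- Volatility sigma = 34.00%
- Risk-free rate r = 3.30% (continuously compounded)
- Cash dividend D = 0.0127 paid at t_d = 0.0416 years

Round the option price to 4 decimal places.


Answer: Price = 0.0386

Derivation:
PV(D) = D * exp(-r * t_d) = 0.0127 * 0.99862814 = 0.01268258
S_0' = S_0 - PV(D) = 1.0000 - 0.01268258 = 0.98731742
d1 = (ln(S_0'/K) + (r + sigma^2/2)*T) / (sigma*sqrt(T)) = 0.04942721
d2 = d1 - sigma*sqrt(T) = -0.04870270
exp(-rT) = 0.99725487
N(-d1) = 0.48028942; N(-d2) = 0.51942189
P = K * exp(-rT) * N(-d2) - S_0' * N(-d1) = 0.9900 * 0.99725487 * 0.51942189 - 0.98731742 * 0.48028942 = 0.0386


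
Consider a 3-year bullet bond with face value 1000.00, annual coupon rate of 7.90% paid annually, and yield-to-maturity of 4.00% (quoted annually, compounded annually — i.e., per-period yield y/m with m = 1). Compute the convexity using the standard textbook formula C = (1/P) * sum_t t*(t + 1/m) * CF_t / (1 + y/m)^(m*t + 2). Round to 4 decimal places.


Answer: Convexity = 10.0953

Derivation:
Coupon per period c = face * coupon_rate / m = 79.000000
Periods per year m = 1; per-period yield y/m = 0.040000
Number of cashflows N = 3
Cashflows (t years, CF_t, discount factor 1/(1+y/m)^(m*t), PV):
  t = 1.0000: CF_t = 79.000000, DF = 0.961538, PV = 75.961538
  t = 2.0000: CF_t = 79.000000, DF = 0.924556, PV = 73.039941
  t = 3.0000: CF_t = 1079.000000, DF = 0.888996, PV = 959.227071
Price P = sum_t PV_t = 1108.228550
Convexity numerator sum_t t*(t + 1/m) * CF_t / (1+y/m)^(m*t + 2):
  t = 1.0000: term = 140.461425
  t = 2.0000: term = 405.177187
  t = 3.0000: term = 10642.312178
Convexity = (1/P) * sum = 11187.950790 / 1108.228550 = 10.095346


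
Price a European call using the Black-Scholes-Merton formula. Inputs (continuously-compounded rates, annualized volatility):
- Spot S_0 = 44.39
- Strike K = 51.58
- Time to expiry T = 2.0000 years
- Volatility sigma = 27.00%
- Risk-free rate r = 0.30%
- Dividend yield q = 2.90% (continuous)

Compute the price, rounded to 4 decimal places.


d1 = (ln(S/K) + (r - q + 0.5*sigma^2) * T) / (sigma * sqrt(T)) = -0.33841550
d2 = d1 - sigma * sqrt(T) = -0.72025316
exp(-rT) = 0.99401796; exp(-qT) = 0.94364995
C = S_0 * exp(-qT) * N(d1) - K * exp(-rT) * N(d2)
N(d1) = 0.36752505; N(d2) = 0.23568457
C = 44.3900 * 0.94364995 * 0.36752505 - 51.5800 * 0.99401796 * 0.23568457 = 3.3112

Answer: Price = 3.3112


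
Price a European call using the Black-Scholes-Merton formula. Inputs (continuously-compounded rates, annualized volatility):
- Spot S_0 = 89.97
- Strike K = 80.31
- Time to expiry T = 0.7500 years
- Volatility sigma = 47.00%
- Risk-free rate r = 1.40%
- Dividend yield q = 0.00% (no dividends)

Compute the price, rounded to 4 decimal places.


Answer: Price = 19.5325

Derivation:
d1 = (ln(S/K) + (r - q + 0.5*sigma^2) * T) / (sigma * sqrt(T)) = 0.50836216
d2 = d1 - sigma * sqrt(T) = 0.10133022
exp(-rT) = 0.98955493; exp(-qT) = 1.00000000
C = S_0 * exp(-qT) * N(d1) - K * exp(-rT) * N(d2)
N(d1) = 0.69440031; N(d2) = 0.54035584
C = 89.9700 * 1.00000000 * 0.69440031 - 80.3100 * 0.98955493 * 0.54035584 = 19.5325


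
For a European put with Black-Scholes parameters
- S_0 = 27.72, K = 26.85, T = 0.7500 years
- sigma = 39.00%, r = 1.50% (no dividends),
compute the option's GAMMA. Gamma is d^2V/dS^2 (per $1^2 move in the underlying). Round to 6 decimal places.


d1 = 0.2965977226; d2 = -0.0411521849
phi(d1) = 0.3817750807; exp(-qT) = 1.0000000000; exp(-rT) = 0.9888130446
Gamma = exp(-qT) * phi(d1) / (S * sigma * sqrt(T)) = 1.0000000000 * 0.3817750807 / (27.7200 * 0.3900 * 0.8660254038) = 0.040777

Answer: Gamma = 0.040777


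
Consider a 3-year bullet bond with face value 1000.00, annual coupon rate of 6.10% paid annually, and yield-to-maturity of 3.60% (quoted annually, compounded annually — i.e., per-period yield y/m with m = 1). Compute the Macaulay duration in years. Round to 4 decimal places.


Answer: Macaulay duration = 2.8368 years

Derivation:
Coupon per period c = face * coupon_rate / m = 61.000000
Periods per year m = 1; per-period yield y/m = 0.036000
Number of cashflows N = 3
Cashflows (t years, CF_t, discount factor 1/(1+y/m)^(m*t), PV):
  t = 1.0000: CF_t = 61.000000, DF = 0.965251, PV = 58.880309
  t = 2.0000: CF_t = 61.000000, DF = 0.931709, PV = 56.834275
  t = 3.0000: CF_t = 1061.000000, DF = 0.899333, PV = 954.192761
Price P = sum_t PV_t = 1069.907345
Macaulay numerator sum_t t * PV_t:
  t * PV_t at t = 1.0000: 58.880309
  t * PV_t at t = 2.0000: 113.668550
  t * PV_t at t = 3.0000: 2862.578284
Macaulay duration D = (sum_t t * PV_t) / P = 3035.127143 / 1069.907345 = 2.836813


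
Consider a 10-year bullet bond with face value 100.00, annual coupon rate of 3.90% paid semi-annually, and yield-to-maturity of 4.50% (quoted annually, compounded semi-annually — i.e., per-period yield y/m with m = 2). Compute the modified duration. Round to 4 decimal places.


Answer: Modified duration = 8.1432

Derivation:
Coupon per period c = face * coupon_rate / m = 1.950000
Periods per year m = 2; per-period yield y/m = 0.022500
Number of cashflows N = 20
Cashflows (t years, CF_t, discount factor 1/(1+y/m)^(m*t), PV):
  t = 0.5000: CF_t = 1.950000, DF = 0.977995, PV = 1.907090
  t = 1.0000: CF_t = 1.950000, DF = 0.956474, PV = 1.865125
  t = 1.5000: CF_t = 1.950000, DF = 0.935427, PV = 1.824083
  t = 2.0000: CF_t = 1.950000, DF = 0.914843, PV = 1.783945
  t = 2.5000: CF_t = 1.950000, DF = 0.894712, PV = 1.744689
  t = 3.0000: CF_t = 1.950000, DF = 0.875024, PV = 1.706297
  t = 3.5000: CF_t = 1.950000, DF = 0.855769, PV = 1.668750
  t = 4.0000: CF_t = 1.950000, DF = 0.836938, PV = 1.632030
  t = 4.5000: CF_t = 1.950000, DF = 0.818522, PV = 1.596117
  t = 5.0000: CF_t = 1.950000, DF = 0.800510, PV = 1.560995
  t = 5.5000: CF_t = 1.950000, DF = 0.782895, PV = 1.526645
  t = 6.0000: CF_t = 1.950000, DF = 0.765667, PV = 1.493052
  t = 6.5000: CF_t = 1.950000, DF = 0.748819, PV = 1.460197
  t = 7.0000: CF_t = 1.950000, DF = 0.732341, PV = 1.428066
  t = 7.5000: CF_t = 1.950000, DF = 0.716226, PV = 1.396641
  t = 8.0000: CF_t = 1.950000, DF = 0.700466, PV = 1.365908
  t = 8.5000: CF_t = 1.950000, DF = 0.685052, PV = 1.335852
  t = 9.0000: CF_t = 1.950000, DF = 0.669978, PV = 1.306456
  t = 9.5000: CF_t = 1.950000, DF = 0.655235, PV = 1.277708
  t = 10.0000: CF_t = 101.950000, DF = 0.640816, PV = 65.331239
Price P = sum_t PV_t = 95.210886
First compute Macaulay numerator sum_t t * PV_t:
  t * PV_t at t = 0.5000: 0.953545
  t * PV_t at t = 1.0000: 1.865125
  t * PV_t at t = 1.5000: 2.736125
  t * PV_t at t = 2.0000: 3.567889
  t * PV_t at t = 2.5000: 4.361723
  t * PV_t at t = 3.0000: 5.118892
  t * PV_t at t = 3.5000: 5.840627
  t * PV_t at t = 4.0000: 6.528119
  t * PV_t at t = 4.5000: 7.182527
  t * PV_t at t = 5.0000: 7.804974
  t * PV_t at t = 5.5000: 8.396549
  t * PV_t at t = 6.0000: 8.958309
  t * PV_t at t = 6.5000: 9.491281
  t * PV_t at t = 7.0000: 9.996460
  t * PV_t at t = 7.5000: 10.474809
  t * PV_t at t = 8.0000: 10.927266
  t * PV_t at t = 8.5000: 11.354739
  t * PV_t at t = 9.0000: 11.758107
  t * PV_t at t = 9.5000: 12.138225
  t * PV_t at t = 10.0000: 653.312393
Macaulay duration D = 792.767685 / 95.210886 = 8.326440
Modified duration = D / (1 + y/m) = 8.326440 / (1 + 0.022500) = 8.143217


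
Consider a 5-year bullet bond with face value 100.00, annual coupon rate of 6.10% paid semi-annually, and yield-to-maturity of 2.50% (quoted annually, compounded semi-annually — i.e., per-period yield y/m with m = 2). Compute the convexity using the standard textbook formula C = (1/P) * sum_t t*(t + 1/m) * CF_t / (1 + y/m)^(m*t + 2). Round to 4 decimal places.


Coupon per period c = face * coupon_rate / m = 3.050000
Periods per year m = 2; per-period yield y/m = 0.012500
Number of cashflows N = 10
Cashflows (t years, CF_t, discount factor 1/(1+y/m)^(m*t), PV):
  t = 0.5000: CF_t = 3.050000, DF = 0.987654, PV = 3.012346
  t = 1.0000: CF_t = 3.050000, DF = 0.975461, PV = 2.975156
  t = 1.5000: CF_t = 3.050000, DF = 0.963418, PV = 2.938426
  t = 2.0000: CF_t = 3.050000, DF = 0.951524, PV = 2.902149
  t = 2.5000: CF_t = 3.050000, DF = 0.939777, PV = 2.866320
  t = 3.0000: CF_t = 3.050000, DF = 0.928175, PV = 2.830933
  t = 3.5000: CF_t = 3.050000, DF = 0.916716, PV = 2.795984
  t = 4.0000: CF_t = 3.050000, DF = 0.905398, PV = 2.761465
  t = 4.5000: CF_t = 3.050000, DF = 0.894221, PV = 2.727373
  t = 5.0000: CF_t = 103.050000, DF = 0.883181, PV = 91.011794
Price P = sum_t PV_t = 116.821947
Convexity numerator sum_t t*(t + 1/m) * CF_t / (1+y/m)^(m*t + 2):
  t = 0.5000: term = 1.469213
  t = 1.0000: term = 4.353224
  t = 1.5000: term = 8.598960
  t = 2.0000: term = 14.154667
  t = 2.5000: term = 20.969877
  t = 3.0000: term = 28.995385
  t = 3.5000: term = 38.183223
  t = 4.0000: term = 48.486633
  t = 4.5000: term = 59.860041
  t = 5.0000: term = 2441.407685
Convexity = (1/P) * sum = 2666.478907 / 116.821947 = 22.825154

Answer: Convexity = 22.8252


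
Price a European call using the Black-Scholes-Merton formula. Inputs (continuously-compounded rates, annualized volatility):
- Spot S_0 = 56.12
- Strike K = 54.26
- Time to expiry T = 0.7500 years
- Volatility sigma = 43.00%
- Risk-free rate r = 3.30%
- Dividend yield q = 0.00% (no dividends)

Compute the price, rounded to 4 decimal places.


Answer: Price = 9.7451

Derivation:
d1 = (ln(S/K) + (r - q + 0.5*sigma^2) * T) / (sigma * sqrt(T)) = 0.34316746
d2 = d1 - sigma * sqrt(T) = -0.02922346
exp(-rT) = 0.97555377; exp(-qT) = 1.00000000
C = S_0 * exp(-qT) * N(d1) - K * exp(-rT) * N(d2)
N(d1) = 0.63426376; N(d2) = 0.48834318
C = 56.1200 * 1.00000000 * 0.63426376 - 54.2600 * 0.97555377 * 0.48834318 = 9.7451


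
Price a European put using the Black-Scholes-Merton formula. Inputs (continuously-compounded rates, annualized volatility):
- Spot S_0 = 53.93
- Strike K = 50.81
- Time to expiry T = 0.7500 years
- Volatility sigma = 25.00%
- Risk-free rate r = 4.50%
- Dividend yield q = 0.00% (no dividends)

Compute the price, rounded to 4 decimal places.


d1 = (ln(S/K) + (r - q + 0.5*sigma^2) * T) / (sigma * sqrt(T)) = 0.53938937
d2 = d1 - sigma * sqrt(T) = 0.32288302
exp(-rT) = 0.96681318; exp(-qT) = 1.00000000
P = K * exp(-rT) * N(-d2) - S_0 * exp(-qT) * N(-d1)
N(-d1) = 0.29480911; N(-d2) = 0.37339192
P = 50.8100 * 0.96681318 * 0.37339192 - 53.9300 * 1.00000000 * 0.29480911 = 2.4434

Answer: Price = 2.4434


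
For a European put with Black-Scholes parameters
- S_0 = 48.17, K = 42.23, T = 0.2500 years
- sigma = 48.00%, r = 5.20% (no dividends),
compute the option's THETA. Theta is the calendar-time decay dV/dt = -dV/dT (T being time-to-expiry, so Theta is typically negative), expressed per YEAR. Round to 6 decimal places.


d1 = 0.7225231321; d2 = 0.4825231321
phi(d1) = 0.3072915305; exp(-qT) = 1.0000000000; exp(-rT) = 0.9870841350
Theta = -S*exp(-qT)*phi(d1)*sigma/(2*sqrt(T)) + r*K*exp(-rT)*N(-d2) - q*S*exp(-qT)*N(-d1)
N(-d1) = 0.2349864543; N(-d2) = 0.3147171849; sqrt(T) = 0.5000000000
Term 1 = -48.1700 * 1.0000000000 * 0.3072915305 * 0.4800 / (2 * 0.5000000000) = -7.1050718516
Term 2 = 0.0520 * 42.2300 * 0.9870841350 * 0.3147171849 = 0.6821801130
Term 3 = 0 (no dividend yield, q = 0)
Theta = -7.1050718516 + (0.6821801130) + (0.0000000000) = -6.422892

Answer: Theta = -6.422892


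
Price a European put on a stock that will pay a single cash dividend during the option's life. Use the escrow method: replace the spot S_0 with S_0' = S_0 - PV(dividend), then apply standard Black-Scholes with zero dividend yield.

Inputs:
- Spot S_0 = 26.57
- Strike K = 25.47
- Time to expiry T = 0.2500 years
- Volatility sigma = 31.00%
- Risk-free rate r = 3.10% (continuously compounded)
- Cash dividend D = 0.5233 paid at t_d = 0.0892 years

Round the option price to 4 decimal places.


Answer: Price = 1.2277

Derivation:
PV(D) = D * exp(-r * t_d) = 0.5233 * 0.99723862 = 0.52185497
S_0' = S_0 - PV(D) = 26.5700 - 0.52185497 = 26.04814503
d1 = (ln(S_0'/K) + (r + sigma^2/2)*T) / (sigma*sqrt(T)) = 0.27230818
d2 = d1 - sigma*sqrt(T) = 0.11730818
exp(-rT) = 0.99227995
N(-d1) = 0.39269253; N(-d2) = 0.45330792
P = K * exp(-rT) * N(-d2) - S_0' * N(-d1) = 25.4700 * 0.99227995 * 0.45330792 - 26.04814503 * 0.39269253 = 1.2277
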